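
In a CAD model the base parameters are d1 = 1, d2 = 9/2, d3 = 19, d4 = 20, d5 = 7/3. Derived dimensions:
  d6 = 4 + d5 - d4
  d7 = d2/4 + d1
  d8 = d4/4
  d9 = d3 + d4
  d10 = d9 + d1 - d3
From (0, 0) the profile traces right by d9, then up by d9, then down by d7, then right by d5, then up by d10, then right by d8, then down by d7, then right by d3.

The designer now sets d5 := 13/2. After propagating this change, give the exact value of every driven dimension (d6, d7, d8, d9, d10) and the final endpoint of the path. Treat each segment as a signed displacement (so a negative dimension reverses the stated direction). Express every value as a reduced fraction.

d6 = -19/2
d7 = 17/8
d8 = 5
d9 = 39
d10 = 21
endpoint = (139/2, 223/4)

Apply edit: d5 := 13/2
  d6 = 4 + d5 - d4 = -19/2
  d7 = d2/4 + d1 = 17/8
  d8 = d4/4 = 5
  d9 = d3 + d4 = 39
  d10 = d9 + d1 - d3 = 21
Walk from origin (0, 0):
  seg 1: right by d9 = 39 → (39, 0)
  seg 2: up by d9 = 39 → (39, 39)
  seg 3: down by d7 = 17/8 → (39, 295/8)
  seg 4: right by d5 = 13/2 → (91/2, 295/8)
  seg 5: up by d10 = 21 → (91/2, 463/8)
  seg 6: right by d8 = 5 → (101/2, 463/8)
  seg 7: down by d7 = 17/8 → (101/2, 223/4)
  seg 8: right by d3 = 19 → (139/2, 223/4)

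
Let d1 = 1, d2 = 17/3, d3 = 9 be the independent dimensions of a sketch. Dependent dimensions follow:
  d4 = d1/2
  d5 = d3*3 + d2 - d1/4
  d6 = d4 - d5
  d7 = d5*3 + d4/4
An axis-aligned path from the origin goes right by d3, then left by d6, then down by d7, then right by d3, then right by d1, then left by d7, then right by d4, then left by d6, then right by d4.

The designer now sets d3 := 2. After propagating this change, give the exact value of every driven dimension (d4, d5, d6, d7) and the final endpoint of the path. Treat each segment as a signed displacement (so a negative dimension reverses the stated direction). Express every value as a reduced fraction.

d4 = 1/2
d5 = 137/12
d6 = -131/12
d7 = 275/8
endpoint = (-157/24, -275/8)

Apply edit: d3 := 2
  d4 = d1/2 = 1/2
  d5 = d3*3 + d2 - d1/4 = 137/12
  d6 = d4 - d5 = -131/12
  d7 = d5*3 + d4/4 = 275/8
Walk from origin (0, 0):
  seg 1: right by d3 = 2 → (2, 0)
  seg 2: left by d6 = -131/12 → (155/12, 0)
  seg 3: down by d7 = 275/8 → (155/12, -275/8)
  seg 4: right by d3 = 2 → (179/12, -275/8)
  seg 5: right by d1 = 1 → (191/12, -275/8)
  seg 6: left by d7 = 275/8 → (-443/24, -275/8)
  seg 7: right by d4 = 1/2 → (-431/24, -275/8)
  seg 8: left by d6 = -131/12 → (-169/24, -275/8)
  seg 9: right by d4 = 1/2 → (-157/24, -275/8)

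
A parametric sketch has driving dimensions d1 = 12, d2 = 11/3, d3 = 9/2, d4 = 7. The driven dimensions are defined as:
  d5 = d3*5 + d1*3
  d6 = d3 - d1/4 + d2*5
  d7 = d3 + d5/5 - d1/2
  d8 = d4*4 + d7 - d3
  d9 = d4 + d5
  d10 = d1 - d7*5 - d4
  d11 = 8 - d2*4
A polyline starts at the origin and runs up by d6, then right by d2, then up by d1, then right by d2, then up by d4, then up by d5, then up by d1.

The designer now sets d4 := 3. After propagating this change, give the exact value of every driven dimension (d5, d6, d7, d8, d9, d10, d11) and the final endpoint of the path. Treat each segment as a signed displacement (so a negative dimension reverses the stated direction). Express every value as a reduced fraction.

Apply edit: d4 := 3
  d5 = d3*5 + d1*3 = 117/2
  d6 = d3 - d1/4 + d2*5 = 119/6
  d7 = d3 + d5/5 - d1/2 = 51/5
  d8 = d4*4 + d7 - d3 = 177/10
  d9 = d4 + d5 = 123/2
  d10 = d1 - d7*5 - d4 = -42
  d11 = 8 - d2*4 = -20/3
Walk from origin (0, 0):
  seg 1: up by d6 = 119/6 → (0, 119/6)
  seg 2: right by d2 = 11/3 → (11/3, 119/6)
  seg 3: up by d1 = 12 → (11/3, 191/6)
  seg 4: right by d2 = 11/3 → (22/3, 191/6)
  seg 5: up by d4 = 3 → (22/3, 209/6)
  seg 6: up by d5 = 117/2 → (22/3, 280/3)
  seg 7: up by d1 = 12 → (22/3, 316/3)

d5 = 117/2
d6 = 119/6
d7 = 51/5
d8 = 177/10
d9 = 123/2
d10 = -42
d11 = -20/3
endpoint = (22/3, 316/3)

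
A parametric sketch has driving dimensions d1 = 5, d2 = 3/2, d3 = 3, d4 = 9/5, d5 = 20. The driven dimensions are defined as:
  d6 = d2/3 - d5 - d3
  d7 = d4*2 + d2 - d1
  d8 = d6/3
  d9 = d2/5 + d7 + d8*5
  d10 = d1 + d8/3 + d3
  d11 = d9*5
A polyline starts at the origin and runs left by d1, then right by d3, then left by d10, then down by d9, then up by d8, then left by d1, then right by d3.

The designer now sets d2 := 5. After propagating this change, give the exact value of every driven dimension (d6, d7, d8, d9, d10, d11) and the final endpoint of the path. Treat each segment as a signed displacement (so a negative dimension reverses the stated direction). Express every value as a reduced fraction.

d6 = -64/3
d7 = 18/5
d8 = -64/9
d9 = -1393/45
d10 = 152/27
d11 = -1393/9
endpoint = (-260/27, 1073/45)

Apply edit: d2 := 5
  d6 = d2/3 - d5 - d3 = -64/3
  d7 = d4*2 + d2 - d1 = 18/5
  d8 = d6/3 = -64/9
  d9 = d2/5 + d7 + d8*5 = -1393/45
  d10 = d1 + d8/3 + d3 = 152/27
  d11 = d9*5 = -1393/9
Walk from origin (0, 0):
  seg 1: left by d1 = 5 → (-5, 0)
  seg 2: right by d3 = 3 → (-2, 0)
  seg 3: left by d10 = 152/27 → (-206/27, 0)
  seg 4: down by d9 = -1393/45 → (-206/27, 1393/45)
  seg 5: up by d8 = -64/9 → (-206/27, 1073/45)
  seg 6: left by d1 = 5 → (-341/27, 1073/45)
  seg 7: right by d3 = 3 → (-260/27, 1073/45)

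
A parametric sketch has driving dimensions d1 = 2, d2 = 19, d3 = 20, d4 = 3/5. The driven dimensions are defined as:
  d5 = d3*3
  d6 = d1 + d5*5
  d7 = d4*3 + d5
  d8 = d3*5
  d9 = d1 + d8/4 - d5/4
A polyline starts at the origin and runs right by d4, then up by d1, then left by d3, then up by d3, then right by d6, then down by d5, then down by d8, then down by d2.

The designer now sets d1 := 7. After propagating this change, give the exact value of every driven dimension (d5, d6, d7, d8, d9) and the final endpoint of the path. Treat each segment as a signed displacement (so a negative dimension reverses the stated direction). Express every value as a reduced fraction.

Apply edit: d1 := 7
  d5 = d3*3 = 60
  d6 = d1 + d5*5 = 307
  d7 = d4*3 + d5 = 309/5
  d8 = d3*5 = 100
  d9 = d1 + d8/4 - d5/4 = 17
Walk from origin (0, 0):
  seg 1: right by d4 = 3/5 → (3/5, 0)
  seg 2: up by d1 = 7 → (3/5, 7)
  seg 3: left by d3 = 20 → (-97/5, 7)
  seg 4: up by d3 = 20 → (-97/5, 27)
  seg 5: right by d6 = 307 → (1438/5, 27)
  seg 6: down by d5 = 60 → (1438/5, -33)
  seg 7: down by d8 = 100 → (1438/5, -133)
  seg 8: down by d2 = 19 → (1438/5, -152)

d5 = 60
d6 = 307
d7 = 309/5
d8 = 100
d9 = 17
endpoint = (1438/5, -152)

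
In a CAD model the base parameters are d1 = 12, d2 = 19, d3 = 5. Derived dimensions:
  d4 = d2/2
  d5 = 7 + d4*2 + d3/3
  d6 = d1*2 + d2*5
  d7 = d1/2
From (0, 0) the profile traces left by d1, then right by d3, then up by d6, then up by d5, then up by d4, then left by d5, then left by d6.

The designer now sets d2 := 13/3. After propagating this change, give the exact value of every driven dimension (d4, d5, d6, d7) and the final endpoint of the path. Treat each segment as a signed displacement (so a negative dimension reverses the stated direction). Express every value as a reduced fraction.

Apply edit: d2 := 13/3
  d4 = d2/2 = 13/6
  d5 = 7 + d4*2 + d3/3 = 13
  d6 = d1*2 + d2*5 = 137/3
  d7 = d1/2 = 6
Walk from origin (0, 0):
  seg 1: left by d1 = 12 → (-12, 0)
  seg 2: right by d3 = 5 → (-7, 0)
  seg 3: up by d6 = 137/3 → (-7, 137/3)
  seg 4: up by d5 = 13 → (-7, 176/3)
  seg 5: up by d4 = 13/6 → (-7, 365/6)
  seg 6: left by d5 = 13 → (-20, 365/6)
  seg 7: left by d6 = 137/3 → (-197/3, 365/6)

d4 = 13/6
d5 = 13
d6 = 137/3
d7 = 6
endpoint = (-197/3, 365/6)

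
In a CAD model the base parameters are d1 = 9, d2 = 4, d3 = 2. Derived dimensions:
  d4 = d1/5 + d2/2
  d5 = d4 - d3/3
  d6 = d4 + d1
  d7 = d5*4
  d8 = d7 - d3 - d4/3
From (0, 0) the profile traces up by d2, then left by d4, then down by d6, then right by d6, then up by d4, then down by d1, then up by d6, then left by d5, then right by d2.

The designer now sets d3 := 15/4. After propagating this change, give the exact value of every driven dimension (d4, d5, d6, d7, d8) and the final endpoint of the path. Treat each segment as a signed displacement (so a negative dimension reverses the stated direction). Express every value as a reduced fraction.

Apply edit: d3 := 15/4
  d4 = d1/5 + d2/2 = 19/5
  d5 = d4 - d3/3 = 51/20
  d6 = d4 + d1 = 64/5
  d7 = d5*4 = 51/5
  d8 = d7 - d3 - d4/3 = 311/60
Walk from origin (0, 0):
  seg 1: up by d2 = 4 → (0, 4)
  seg 2: left by d4 = 19/5 → (-19/5, 4)
  seg 3: down by d6 = 64/5 → (-19/5, -44/5)
  seg 4: right by d6 = 64/5 → (9, -44/5)
  seg 5: up by d4 = 19/5 → (9, -5)
  seg 6: down by d1 = 9 → (9, -14)
  seg 7: up by d6 = 64/5 → (9, -6/5)
  seg 8: left by d5 = 51/20 → (129/20, -6/5)
  seg 9: right by d2 = 4 → (209/20, -6/5)

d4 = 19/5
d5 = 51/20
d6 = 64/5
d7 = 51/5
d8 = 311/60
endpoint = (209/20, -6/5)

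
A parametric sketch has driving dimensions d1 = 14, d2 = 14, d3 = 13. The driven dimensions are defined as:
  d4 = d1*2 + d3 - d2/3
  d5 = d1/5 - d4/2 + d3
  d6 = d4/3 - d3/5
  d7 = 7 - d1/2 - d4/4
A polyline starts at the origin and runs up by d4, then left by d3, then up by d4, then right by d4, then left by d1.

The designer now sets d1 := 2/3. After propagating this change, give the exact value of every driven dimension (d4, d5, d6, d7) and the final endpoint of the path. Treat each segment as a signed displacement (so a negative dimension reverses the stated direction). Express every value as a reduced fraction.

d4 = 29/3
d5 = 83/10
d6 = 28/45
d7 = 17/4
endpoint = (-4, 58/3)

Apply edit: d1 := 2/3
  d4 = d1*2 + d3 - d2/3 = 29/3
  d5 = d1/5 - d4/2 + d3 = 83/10
  d6 = d4/3 - d3/5 = 28/45
  d7 = 7 - d1/2 - d4/4 = 17/4
Walk from origin (0, 0):
  seg 1: up by d4 = 29/3 → (0, 29/3)
  seg 2: left by d3 = 13 → (-13, 29/3)
  seg 3: up by d4 = 29/3 → (-13, 58/3)
  seg 4: right by d4 = 29/3 → (-10/3, 58/3)
  seg 5: left by d1 = 2/3 → (-4, 58/3)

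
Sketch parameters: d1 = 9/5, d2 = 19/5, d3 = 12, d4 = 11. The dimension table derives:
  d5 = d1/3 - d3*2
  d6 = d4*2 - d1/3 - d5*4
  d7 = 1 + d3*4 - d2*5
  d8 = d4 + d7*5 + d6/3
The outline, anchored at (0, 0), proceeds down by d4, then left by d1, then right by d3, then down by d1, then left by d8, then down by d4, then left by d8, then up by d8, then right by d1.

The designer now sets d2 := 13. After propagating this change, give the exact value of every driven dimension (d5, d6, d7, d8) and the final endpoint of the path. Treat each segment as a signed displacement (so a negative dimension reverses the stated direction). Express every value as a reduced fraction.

d5 = -117/5
d6 = 115
d7 = -16
d8 = -92/3
endpoint = (220/3, -817/15)

Apply edit: d2 := 13
  d5 = d1/3 - d3*2 = -117/5
  d6 = d4*2 - d1/3 - d5*4 = 115
  d7 = 1 + d3*4 - d2*5 = -16
  d8 = d4 + d7*5 + d6/3 = -92/3
Walk from origin (0, 0):
  seg 1: down by d4 = 11 → (0, -11)
  seg 2: left by d1 = 9/5 → (-9/5, -11)
  seg 3: right by d3 = 12 → (51/5, -11)
  seg 4: down by d1 = 9/5 → (51/5, -64/5)
  seg 5: left by d8 = -92/3 → (613/15, -64/5)
  seg 6: down by d4 = 11 → (613/15, -119/5)
  seg 7: left by d8 = -92/3 → (1073/15, -119/5)
  seg 8: up by d8 = -92/3 → (1073/15, -817/15)
  seg 9: right by d1 = 9/5 → (220/3, -817/15)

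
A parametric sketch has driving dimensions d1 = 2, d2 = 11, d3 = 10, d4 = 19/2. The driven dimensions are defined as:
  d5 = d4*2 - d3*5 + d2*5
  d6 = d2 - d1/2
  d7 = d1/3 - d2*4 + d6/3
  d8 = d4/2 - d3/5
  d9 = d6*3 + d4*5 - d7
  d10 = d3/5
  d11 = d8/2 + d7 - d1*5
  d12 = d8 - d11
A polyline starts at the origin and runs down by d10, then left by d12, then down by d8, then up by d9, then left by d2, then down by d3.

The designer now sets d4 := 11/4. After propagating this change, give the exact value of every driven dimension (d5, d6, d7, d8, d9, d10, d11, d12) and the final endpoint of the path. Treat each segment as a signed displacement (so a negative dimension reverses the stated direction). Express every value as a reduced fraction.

d5 = 21/2
d6 = 10
d7 = -40
d8 = -5/8
d9 = 335/4
d10 = 2
d11 = -805/16
d12 = 795/16
endpoint = (-971/16, 579/8)

Apply edit: d4 := 11/4
  d5 = d4*2 - d3*5 + d2*5 = 21/2
  d6 = d2 - d1/2 = 10
  d7 = d1/3 - d2*4 + d6/3 = -40
  d8 = d4/2 - d3/5 = -5/8
  d9 = d6*3 + d4*5 - d7 = 335/4
  d10 = d3/5 = 2
  d11 = d8/2 + d7 - d1*5 = -805/16
  d12 = d8 - d11 = 795/16
Walk from origin (0, 0):
  seg 1: down by d10 = 2 → (0, -2)
  seg 2: left by d12 = 795/16 → (-795/16, -2)
  seg 3: down by d8 = -5/8 → (-795/16, -11/8)
  seg 4: up by d9 = 335/4 → (-795/16, 659/8)
  seg 5: left by d2 = 11 → (-971/16, 659/8)
  seg 6: down by d3 = 10 → (-971/16, 579/8)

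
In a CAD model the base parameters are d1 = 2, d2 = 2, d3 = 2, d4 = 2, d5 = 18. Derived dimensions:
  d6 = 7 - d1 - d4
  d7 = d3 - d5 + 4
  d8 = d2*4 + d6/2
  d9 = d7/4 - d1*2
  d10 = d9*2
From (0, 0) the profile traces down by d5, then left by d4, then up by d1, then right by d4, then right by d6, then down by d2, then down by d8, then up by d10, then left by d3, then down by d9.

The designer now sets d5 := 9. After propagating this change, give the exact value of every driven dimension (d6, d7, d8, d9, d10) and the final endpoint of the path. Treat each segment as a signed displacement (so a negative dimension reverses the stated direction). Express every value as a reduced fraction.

d6 = 3
d7 = -3
d8 = 19/2
d9 = -19/4
d10 = -19/2
endpoint = (1, -93/4)

Apply edit: d5 := 9
  d6 = 7 - d1 - d4 = 3
  d7 = d3 - d5 + 4 = -3
  d8 = d2*4 + d6/2 = 19/2
  d9 = d7/4 - d1*2 = -19/4
  d10 = d9*2 = -19/2
Walk from origin (0, 0):
  seg 1: down by d5 = 9 → (0, -9)
  seg 2: left by d4 = 2 → (-2, -9)
  seg 3: up by d1 = 2 → (-2, -7)
  seg 4: right by d4 = 2 → (0, -7)
  seg 5: right by d6 = 3 → (3, -7)
  seg 6: down by d2 = 2 → (3, -9)
  seg 7: down by d8 = 19/2 → (3, -37/2)
  seg 8: up by d10 = -19/2 → (3, -28)
  seg 9: left by d3 = 2 → (1, -28)
  seg 10: down by d9 = -19/4 → (1, -93/4)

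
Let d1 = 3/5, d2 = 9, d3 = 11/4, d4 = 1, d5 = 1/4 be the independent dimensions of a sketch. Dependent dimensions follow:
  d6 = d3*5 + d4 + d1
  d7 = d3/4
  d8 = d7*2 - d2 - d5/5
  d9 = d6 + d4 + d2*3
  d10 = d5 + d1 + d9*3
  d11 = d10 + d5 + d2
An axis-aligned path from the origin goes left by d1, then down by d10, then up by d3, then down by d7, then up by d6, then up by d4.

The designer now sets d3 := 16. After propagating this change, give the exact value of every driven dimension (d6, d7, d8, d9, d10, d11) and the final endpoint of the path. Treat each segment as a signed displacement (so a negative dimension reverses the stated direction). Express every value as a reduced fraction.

Apply edit: d3 := 16
  d6 = d3*5 + d4 + d1 = 408/5
  d7 = d3/4 = 4
  d8 = d7*2 - d2 - d5/5 = -21/20
  d9 = d6 + d4 + d2*3 = 548/5
  d10 = d5 + d1 + d9*3 = 6593/20
  d11 = d10 + d5 + d2 = 3389/10
Walk from origin (0, 0):
  seg 1: left by d1 = 3/5 → (-3/5, 0)
  seg 2: down by d10 = 6593/20 → (-3/5, -6593/20)
  seg 3: up by d3 = 16 → (-3/5, -6273/20)
  seg 4: down by d7 = 4 → (-3/5, -6353/20)
  seg 5: up by d6 = 408/5 → (-3/5, -4721/20)
  seg 6: up by d4 = 1 → (-3/5, -4701/20)

d6 = 408/5
d7 = 4
d8 = -21/20
d9 = 548/5
d10 = 6593/20
d11 = 3389/10
endpoint = (-3/5, -4701/20)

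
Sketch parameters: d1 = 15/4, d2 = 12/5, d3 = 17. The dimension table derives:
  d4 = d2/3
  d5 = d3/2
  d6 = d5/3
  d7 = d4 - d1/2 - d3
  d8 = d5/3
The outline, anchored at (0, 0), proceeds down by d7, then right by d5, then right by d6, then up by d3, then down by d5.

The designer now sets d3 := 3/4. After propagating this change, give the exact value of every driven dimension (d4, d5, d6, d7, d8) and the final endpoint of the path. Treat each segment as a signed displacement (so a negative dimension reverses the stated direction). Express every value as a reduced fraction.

d4 = 4/5
d5 = 3/8
d6 = 1/8
d7 = -73/40
d8 = 1/8
endpoint = (1/2, 11/5)

Apply edit: d3 := 3/4
  d4 = d2/3 = 4/5
  d5 = d3/2 = 3/8
  d6 = d5/3 = 1/8
  d7 = d4 - d1/2 - d3 = -73/40
  d8 = d5/3 = 1/8
Walk from origin (0, 0):
  seg 1: down by d7 = -73/40 → (0, 73/40)
  seg 2: right by d5 = 3/8 → (3/8, 73/40)
  seg 3: right by d6 = 1/8 → (1/2, 73/40)
  seg 4: up by d3 = 3/4 → (1/2, 103/40)
  seg 5: down by d5 = 3/8 → (1/2, 11/5)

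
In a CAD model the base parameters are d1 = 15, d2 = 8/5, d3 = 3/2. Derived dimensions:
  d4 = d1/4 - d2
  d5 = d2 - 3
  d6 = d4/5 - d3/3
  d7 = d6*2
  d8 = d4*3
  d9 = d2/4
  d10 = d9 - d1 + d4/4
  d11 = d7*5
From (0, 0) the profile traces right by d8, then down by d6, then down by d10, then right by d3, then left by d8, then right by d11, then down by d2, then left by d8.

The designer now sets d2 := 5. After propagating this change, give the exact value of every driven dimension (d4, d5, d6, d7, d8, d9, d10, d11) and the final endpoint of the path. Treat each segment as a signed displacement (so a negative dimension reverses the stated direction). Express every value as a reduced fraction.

Apply edit: d2 := 5
  d4 = d1/4 - d2 = -5/4
  d5 = d2 - 3 = 2
  d6 = d4/5 - d3/3 = -3/4
  d7 = d6*2 = -3/2
  d8 = d4*3 = -15/4
  d9 = d2/4 = 5/4
  d10 = d9 - d1 + d4/4 = -225/16
  d11 = d7*5 = -15/2
Walk from origin (0, 0):
  seg 1: right by d8 = -15/4 → (-15/4, 0)
  seg 2: down by d6 = -3/4 → (-15/4, 3/4)
  seg 3: down by d10 = -225/16 → (-15/4, 237/16)
  seg 4: right by d3 = 3/2 → (-9/4, 237/16)
  seg 5: left by d8 = -15/4 → (3/2, 237/16)
  seg 6: right by d11 = -15/2 → (-6, 237/16)
  seg 7: down by d2 = 5 → (-6, 157/16)
  seg 8: left by d8 = -15/4 → (-9/4, 157/16)

d4 = -5/4
d5 = 2
d6 = -3/4
d7 = -3/2
d8 = -15/4
d9 = 5/4
d10 = -225/16
d11 = -15/2
endpoint = (-9/4, 157/16)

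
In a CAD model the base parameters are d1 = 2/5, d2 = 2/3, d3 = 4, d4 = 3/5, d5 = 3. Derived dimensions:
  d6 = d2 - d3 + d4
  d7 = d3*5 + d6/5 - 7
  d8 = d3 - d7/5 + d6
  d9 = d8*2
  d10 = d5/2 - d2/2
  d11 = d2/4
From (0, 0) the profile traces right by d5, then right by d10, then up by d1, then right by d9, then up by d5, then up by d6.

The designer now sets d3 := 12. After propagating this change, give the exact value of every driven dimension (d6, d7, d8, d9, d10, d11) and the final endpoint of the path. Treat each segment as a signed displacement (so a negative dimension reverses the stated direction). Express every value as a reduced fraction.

Apply edit: d3 := 12
  d6 = d2 - d3 + d4 = -161/15
  d7 = d3*5 + d6/5 - 7 = 3814/75
  d8 = d3 - d7/5 + d6 = -1113/125
  d9 = d8*2 = -2226/125
  d10 = d5/2 - d2/2 = 7/6
  d11 = d2/4 = 1/6
Walk from origin (0, 0):
  seg 1: right by d5 = 3 → (3, 0)
  seg 2: right by d10 = 7/6 → (25/6, 0)
  seg 3: up by d1 = 2/5 → (25/6, 2/5)
  seg 4: right by d9 = -2226/125 → (-10231/750, 2/5)
  seg 5: up by d5 = 3 → (-10231/750, 17/5)
  seg 6: up by d6 = -161/15 → (-10231/750, -22/3)

d6 = -161/15
d7 = 3814/75
d8 = -1113/125
d9 = -2226/125
d10 = 7/6
d11 = 1/6
endpoint = (-10231/750, -22/3)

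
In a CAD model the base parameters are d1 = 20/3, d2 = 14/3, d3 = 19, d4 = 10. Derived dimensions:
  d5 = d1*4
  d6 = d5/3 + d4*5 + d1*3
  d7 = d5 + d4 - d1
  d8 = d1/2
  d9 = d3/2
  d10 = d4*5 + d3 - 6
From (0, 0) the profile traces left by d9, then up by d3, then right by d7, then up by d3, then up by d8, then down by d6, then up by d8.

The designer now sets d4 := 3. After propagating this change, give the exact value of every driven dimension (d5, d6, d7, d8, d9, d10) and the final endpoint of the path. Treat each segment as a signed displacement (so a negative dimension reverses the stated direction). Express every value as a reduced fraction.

Apply edit: d4 := 3
  d5 = d1*4 = 80/3
  d6 = d5/3 + d4*5 + d1*3 = 395/9
  d7 = d5 + d4 - d1 = 23
  d8 = d1/2 = 10/3
  d9 = d3/2 = 19/2
  d10 = d4*5 + d3 - 6 = 28
Walk from origin (0, 0):
  seg 1: left by d9 = 19/2 → (-19/2, 0)
  seg 2: up by d3 = 19 → (-19/2, 19)
  seg 3: right by d7 = 23 → (27/2, 19)
  seg 4: up by d3 = 19 → (27/2, 38)
  seg 5: up by d8 = 10/3 → (27/2, 124/3)
  seg 6: down by d6 = 395/9 → (27/2, -23/9)
  seg 7: up by d8 = 10/3 → (27/2, 7/9)

d5 = 80/3
d6 = 395/9
d7 = 23
d8 = 10/3
d9 = 19/2
d10 = 28
endpoint = (27/2, 7/9)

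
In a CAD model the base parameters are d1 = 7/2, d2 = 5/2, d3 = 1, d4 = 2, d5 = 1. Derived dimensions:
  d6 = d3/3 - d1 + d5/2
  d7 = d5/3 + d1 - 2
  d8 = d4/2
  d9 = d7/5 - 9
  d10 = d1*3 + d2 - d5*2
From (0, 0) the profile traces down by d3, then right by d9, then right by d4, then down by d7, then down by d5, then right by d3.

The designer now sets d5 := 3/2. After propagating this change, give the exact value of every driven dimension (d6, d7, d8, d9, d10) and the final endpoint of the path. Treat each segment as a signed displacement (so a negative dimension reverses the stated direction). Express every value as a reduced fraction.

d6 = -29/12
d7 = 2
d8 = 1
d9 = -43/5
d10 = 10
endpoint = (-28/5, -9/2)

Apply edit: d5 := 3/2
  d6 = d3/3 - d1 + d5/2 = -29/12
  d7 = d5/3 + d1 - 2 = 2
  d8 = d4/2 = 1
  d9 = d7/5 - 9 = -43/5
  d10 = d1*3 + d2 - d5*2 = 10
Walk from origin (0, 0):
  seg 1: down by d3 = 1 → (0, -1)
  seg 2: right by d9 = -43/5 → (-43/5, -1)
  seg 3: right by d4 = 2 → (-33/5, -1)
  seg 4: down by d7 = 2 → (-33/5, -3)
  seg 5: down by d5 = 3/2 → (-33/5, -9/2)
  seg 6: right by d3 = 1 → (-28/5, -9/2)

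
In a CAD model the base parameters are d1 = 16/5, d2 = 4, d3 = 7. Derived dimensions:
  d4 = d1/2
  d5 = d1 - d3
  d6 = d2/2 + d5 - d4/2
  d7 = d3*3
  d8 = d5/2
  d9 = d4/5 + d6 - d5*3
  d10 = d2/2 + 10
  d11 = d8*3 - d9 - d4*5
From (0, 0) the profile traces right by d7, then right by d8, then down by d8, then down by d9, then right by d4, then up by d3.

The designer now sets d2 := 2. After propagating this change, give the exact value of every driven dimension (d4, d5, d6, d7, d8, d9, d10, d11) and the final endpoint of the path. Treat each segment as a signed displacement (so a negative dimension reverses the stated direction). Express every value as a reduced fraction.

d4 = 8/5
d5 = -19/5
d6 = -18/5
d7 = 21
d8 = -19/10
d9 = 203/25
d10 = 11
d11 = -1091/50
endpoint = (207/10, 39/50)

Apply edit: d2 := 2
  d4 = d1/2 = 8/5
  d5 = d1 - d3 = -19/5
  d6 = d2/2 + d5 - d4/2 = -18/5
  d7 = d3*3 = 21
  d8 = d5/2 = -19/10
  d9 = d4/5 + d6 - d5*3 = 203/25
  d10 = d2/2 + 10 = 11
  d11 = d8*3 - d9 - d4*5 = -1091/50
Walk from origin (0, 0):
  seg 1: right by d7 = 21 → (21, 0)
  seg 2: right by d8 = -19/10 → (191/10, 0)
  seg 3: down by d8 = -19/10 → (191/10, 19/10)
  seg 4: down by d9 = 203/25 → (191/10, -311/50)
  seg 5: right by d4 = 8/5 → (207/10, -311/50)
  seg 6: up by d3 = 7 → (207/10, 39/50)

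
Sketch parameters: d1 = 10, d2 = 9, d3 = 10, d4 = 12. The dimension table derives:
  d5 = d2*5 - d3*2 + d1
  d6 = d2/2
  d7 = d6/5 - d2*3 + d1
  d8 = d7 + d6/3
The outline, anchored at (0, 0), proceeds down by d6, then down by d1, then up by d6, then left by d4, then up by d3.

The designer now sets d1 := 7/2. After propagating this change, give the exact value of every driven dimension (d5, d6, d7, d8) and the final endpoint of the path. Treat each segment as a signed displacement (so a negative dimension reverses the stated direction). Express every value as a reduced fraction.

d5 = 57/2
d6 = 9/2
d7 = -113/5
d8 = -211/10
endpoint = (-12, 13/2)

Apply edit: d1 := 7/2
  d5 = d2*5 - d3*2 + d1 = 57/2
  d6 = d2/2 = 9/2
  d7 = d6/5 - d2*3 + d1 = -113/5
  d8 = d7 + d6/3 = -211/10
Walk from origin (0, 0):
  seg 1: down by d6 = 9/2 → (0, -9/2)
  seg 2: down by d1 = 7/2 → (0, -8)
  seg 3: up by d6 = 9/2 → (0, -7/2)
  seg 4: left by d4 = 12 → (-12, -7/2)
  seg 5: up by d3 = 10 → (-12, 13/2)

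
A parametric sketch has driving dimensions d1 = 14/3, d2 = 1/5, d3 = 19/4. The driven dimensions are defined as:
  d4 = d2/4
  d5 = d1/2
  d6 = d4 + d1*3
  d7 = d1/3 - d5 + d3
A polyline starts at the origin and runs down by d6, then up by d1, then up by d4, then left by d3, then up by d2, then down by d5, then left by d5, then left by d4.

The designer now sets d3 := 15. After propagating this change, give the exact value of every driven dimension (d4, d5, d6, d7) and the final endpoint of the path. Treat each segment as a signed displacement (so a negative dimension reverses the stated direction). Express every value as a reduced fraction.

Apply edit: d3 := 15
  d4 = d2/4 = 1/20
  d5 = d1/2 = 7/3
  d6 = d4 + d1*3 = 281/20
  d7 = d1/3 - d5 + d3 = 128/9
Walk from origin (0, 0):
  seg 1: down by d6 = 281/20 → (0, -281/20)
  seg 2: up by d1 = 14/3 → (0, -563/60)
  seg 3: up by d4 = 1/20 → (0, -28/3)
  seg 4: left by d3 = 15 → (-15, -28/3)
  seg 5: up by d2 = 1/5 → (-15, -137/15)
  seg 6: down by d5 = 7/3 → (-15, -172/15)
  seg 7: left by d5 = 7/3 → (-52/3, -172/15)
  seg 8: left by d4 = 1/20 → (-1043/60, -172/15)

d4 = 1/20
d5 = 7/3
d6 = 281/20
d7 = 128/9
endpoint = (-1043/60, -172/15)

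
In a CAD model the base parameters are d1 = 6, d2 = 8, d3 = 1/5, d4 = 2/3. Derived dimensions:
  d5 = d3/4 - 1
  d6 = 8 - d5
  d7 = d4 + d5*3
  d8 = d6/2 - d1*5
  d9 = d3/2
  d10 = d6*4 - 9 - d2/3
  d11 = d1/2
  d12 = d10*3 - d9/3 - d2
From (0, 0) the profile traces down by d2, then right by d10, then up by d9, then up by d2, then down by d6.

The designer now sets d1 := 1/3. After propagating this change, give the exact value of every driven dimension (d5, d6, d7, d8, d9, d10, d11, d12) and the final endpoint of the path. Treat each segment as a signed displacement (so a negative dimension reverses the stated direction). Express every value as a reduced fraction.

d5 = -19/20
d6 = 179/20
d7 = -131/60
d8 = 337/120
d9 = 1/10
d10 = 362/15
d11 = 1/6
d12 = 1931/30
endpoint = (362/15, -177/20)

Apply edit: d1 := 1/3
  d5 = d3/4 - 1 = -19/20
  d6 = 8 - d5 = 179/20
  d7 = d4 + d5*3 = -131/60
  d8 = d6/2 - d1*5 = 337/120
  d9 = d3/2 = 1/10
  d10 = d6*4 - 9 - d2/3 = 362/15
  d11 = d1/2 = 1/6
  d12 = d10*3 - d9/3 - d2 = 1931/30
Walk from origin (0, 0):
  seg 1: down by d2 = 8 → (0, -8)
  seg 2: right by d10 = 362/15 → (362/15, -8)
  seg 3: up by d9 = 1/10 → (362/15, -79/10)
  seg 4: up by d2 = 8 → (362/15, 1/10)
  seg 5: down by d6 = 179/20 → (362/15, -177/20)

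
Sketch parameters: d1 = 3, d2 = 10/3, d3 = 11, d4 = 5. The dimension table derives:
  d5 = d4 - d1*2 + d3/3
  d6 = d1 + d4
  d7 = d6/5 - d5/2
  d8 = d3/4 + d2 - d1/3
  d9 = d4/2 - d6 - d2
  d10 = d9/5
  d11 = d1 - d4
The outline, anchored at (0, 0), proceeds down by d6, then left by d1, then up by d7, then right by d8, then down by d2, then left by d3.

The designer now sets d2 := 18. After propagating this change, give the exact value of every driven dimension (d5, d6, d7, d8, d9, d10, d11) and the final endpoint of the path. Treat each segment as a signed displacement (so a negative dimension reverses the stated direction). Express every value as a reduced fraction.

d5 = 8/3
d6 = 8
d7 = 4/15
d8 = 79/4
d9 = -47/2
d10 = -47/10
d11 = -2
endpoint = (23/4, -386/15)

Apply edit: d2 := 18
  d5 = d4 - d1*2 + d3/3 = 8/3
  d6 = d1 + d4 = 8
  d7 = d6/5 - d5/2 = 4/15
  d8 = d3/4 + d2 - d1/3 = 79/4
  d9 = d4/2 - d6 - d2 = -47/2
  d10 = d9/5 = -47/10
  d11 = d1 - d4 = -2
Walk from origin (0, 0):
  seg 1: down by d6 = 8 → (0, -8)
  seg 2: left by d1 = 3 → (-3, -8)
  seg 3: up by d7 = 4/15 → (-3, -116/15)
  seg 4: right by d8 = 79/4 → (67/4, -116/15)
  seg 5: down by d2 = 18 → (67/4, -386/15)
  seg 6: left by d3 = 11 → (23/4, -386/15)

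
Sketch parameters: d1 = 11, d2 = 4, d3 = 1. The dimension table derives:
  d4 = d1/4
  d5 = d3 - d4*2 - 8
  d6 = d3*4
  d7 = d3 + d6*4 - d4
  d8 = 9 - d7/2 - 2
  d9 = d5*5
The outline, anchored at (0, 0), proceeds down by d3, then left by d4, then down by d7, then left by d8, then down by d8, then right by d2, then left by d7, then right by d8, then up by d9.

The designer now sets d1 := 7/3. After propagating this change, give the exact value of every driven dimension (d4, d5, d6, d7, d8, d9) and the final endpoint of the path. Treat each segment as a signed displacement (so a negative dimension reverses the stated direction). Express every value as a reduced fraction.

Apply edit: d1 := 7/3
  d4 = d1/4 = 7/12
  d5 = d3 - d4*2 - 8 = -49/6
  d6 = d3*4 = 4
  d7 = d3 + d6*4 - d4 = 197/12
  d8 = 9 - d7/2 - 2 = -29/24
  d9 = d5*5 = -245/6
Walk from origin (0, 0):
  seg 1: down by d3 = 1 → (0, -1)
  seg 2: left by d4 = 7/12 → (-7/12, -1)
  seg 3: down by d7 = 197/12 → (-7/12, -209/12)
  seg 4: left by d8 = -29/24 → (5/8, -209/12)
  seg 5: down by d8 = -29/24 → (5/8, -389/24)
  seg 6: right by d2 = 4 → (37/8, -389/24)
  seg 7: left by d7 = 197/12 → (-283/24, -389/24)
  seg 8: right by d8 = -29/24 → (-13, -389/24)
  seg 9: up by d9 = -245/6 → (-13, -1369/24)

d4 = 7/12
d5 = -49/6
d6 = 4
d7 = 197/12
d8 = -29/24
d9 = -245/6
endpoint = (-13, -1369/24)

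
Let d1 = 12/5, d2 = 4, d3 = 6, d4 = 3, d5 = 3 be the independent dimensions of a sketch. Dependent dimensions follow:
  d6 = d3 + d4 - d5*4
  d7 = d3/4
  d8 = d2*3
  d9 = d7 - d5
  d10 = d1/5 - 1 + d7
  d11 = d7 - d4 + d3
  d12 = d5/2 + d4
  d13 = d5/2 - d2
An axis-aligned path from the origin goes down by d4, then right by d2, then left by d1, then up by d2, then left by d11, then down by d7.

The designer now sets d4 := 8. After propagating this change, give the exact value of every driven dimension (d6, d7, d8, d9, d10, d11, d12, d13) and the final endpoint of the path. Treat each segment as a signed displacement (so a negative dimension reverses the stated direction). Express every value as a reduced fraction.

d6 = 2
d7 = 3/2
d8 = 12
d9 = -3/2
d10 = 49/50
d11 = -1/2
d12 = 19/2
d13 = -5/2
endpoint = (21/10, -11/2)

Apply edit: d4 := 8
  d6 = d3 + d4 - d5*4 = 2
  d7 = d3/4 = 3/2
  d8 = d2*3 = 12
  d9 = d7 - d5 = -3/2
  d10 = d1/5 - 1 + d7 = 49/50
  d11 = d7 - d4 + d3 = -1/2
  d12 = d5/2 + d4 = 19/2
  d13 = d5/2 - d2 = -5/2
Walk from origin (0, 0):
  seg 1: down by d4 = 8 → (0, -8)
  seg 2: right by d2 = 4 → (4, -8)
  seg 3: left by d1 = 12/5 → (8/5, -8)
  seg 4: up by d2 = 4 → (8/5, -4)
  seg 5: left by d11 = -1/2 → (21/10, -4)
  seg 6: down by d7 = 3/2 → (21/10, -11/2)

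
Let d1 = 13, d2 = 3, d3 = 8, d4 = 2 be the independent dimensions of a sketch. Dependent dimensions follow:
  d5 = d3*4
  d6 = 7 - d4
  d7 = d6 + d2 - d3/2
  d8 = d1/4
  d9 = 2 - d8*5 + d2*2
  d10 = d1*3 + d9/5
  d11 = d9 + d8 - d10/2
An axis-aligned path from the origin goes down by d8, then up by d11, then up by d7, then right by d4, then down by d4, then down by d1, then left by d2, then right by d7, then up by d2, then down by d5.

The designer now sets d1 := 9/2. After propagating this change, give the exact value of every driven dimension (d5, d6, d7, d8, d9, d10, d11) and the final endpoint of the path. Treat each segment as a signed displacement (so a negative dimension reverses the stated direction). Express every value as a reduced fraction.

Apply edit: d1 := 9/2
  d5 = d3*4 = 32
  d6 = 7 - d4 = 5
  d7 = d6 + d2 - d3/2 = 4
  d8 = d1/4 = 9/8
  d9 = 2 - d8*5 + d2*2 = 19/8
  d10 = d1*3 + d9/5 = 559/40
  d11 = d9 + d8 - d10/2 = -279/80
Walk from origin (0, 0):
  seg 1: down by d8 = 9/8 → (0, -9/8)
  seg 2: up by d11 = -279/80 → (0, -369/80)
  seg 3: up by d7 = 4 → (0, -49/80)
  seg 4: right by d4 = 2 → (2, -49/80)
  seg 5: down by d4 = 2 → (2, -209/80)
  seg 6: down by d1 = 9/2 → (2, -569/80)
  seg 7: left by d2 = 3 → (-1, -569/80)
  seg 8: right by d7 = 4 → (3, -569/80)
  seg 9: up by d2 = 3 → (3, -329/80)
  seg 10: down by d5 = 32 → (3, -2889/80)

d5 = 32
d6 = 5
d7 = 4
d8 = 9/8
d9 = 19/8
d10 = 559/40
d11 = -279/80
endpoint = (3, -2889/80)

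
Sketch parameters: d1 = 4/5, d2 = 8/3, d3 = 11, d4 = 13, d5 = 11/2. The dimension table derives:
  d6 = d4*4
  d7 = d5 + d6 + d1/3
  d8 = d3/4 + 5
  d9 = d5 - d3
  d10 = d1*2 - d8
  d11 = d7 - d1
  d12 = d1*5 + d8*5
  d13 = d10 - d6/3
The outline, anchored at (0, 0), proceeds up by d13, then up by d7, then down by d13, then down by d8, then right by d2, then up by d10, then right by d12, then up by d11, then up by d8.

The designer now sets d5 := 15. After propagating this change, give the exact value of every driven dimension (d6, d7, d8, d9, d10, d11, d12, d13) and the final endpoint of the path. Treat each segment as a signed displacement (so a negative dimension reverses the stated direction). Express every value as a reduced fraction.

Apply edit: d5 := 15
  d6 = d4*4 = 52
  d7 = d5 + d6 + d1/3 = 1009/15
  d8 = d3/4 + 5 = 31/4
  d9 = d5 - d3 = 4
  d10 = d1*2 - d8 = -123/20
  d11 = d7 - d1 = 997/15
  d12 = d1*5 + d8*5 = 171/4
  d13 = d10 - d6/3 = -1409/60
Walk from origin (0, 0):
  seg 1: up by d13 = -1409/60 → (0, -1409/60)
  seg 2: up by d7 = 1009/15 → (0, 2627/60)
  seg 3: down by d13 = -1409/60 → (0, 1009/15)
  seg 4: down by d8 = 31/4 → (0, 3571/60)
  seg 5: right by d2 = 8/3 → (8/3, 3571/60)
  seg 6: up by d10 = -123/20 → (8/3, 1601/30)
  seg 7: right by d12 = 171/4 → (545/12, 1601/30)
  seg 8: up by d11 = 997/15 → (545/12, 719/6)
  seg 9: up by d8 = 31/4 → (545/12, 1531/12)

d6 = 52
d7 = 1009/15
d8 = 31/4
d9 = 4
d10 = -123/20
d11 = 997/15
d12 = 171/4
d13 = -1409/60
endpoint = (545/12, 1531/12)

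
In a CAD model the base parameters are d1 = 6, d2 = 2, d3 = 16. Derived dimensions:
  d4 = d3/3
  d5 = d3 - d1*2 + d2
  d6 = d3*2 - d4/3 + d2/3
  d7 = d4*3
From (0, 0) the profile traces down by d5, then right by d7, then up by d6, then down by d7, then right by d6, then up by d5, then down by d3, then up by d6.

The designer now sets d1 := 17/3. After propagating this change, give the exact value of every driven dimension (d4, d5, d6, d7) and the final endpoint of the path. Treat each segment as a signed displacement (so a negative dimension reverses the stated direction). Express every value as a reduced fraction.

Apply edit: d1 := 17/3
  d4 = d3/3 = 16/3
  d5 = d3 - d1*2 + d2 = 20/3
  d6 = d3*2 - d4/3 + d2/3 = 278/9
  d7 = d4*3 = 16
Walk from origin (0, 0):
  seg 1: down by d5 = 20/3 → (0, -20/3)
  seg 2: right by d7 = 16 → (16, -20/3)
  seg 3: up by d6 = 278/9 → (16, 218/9)
  seg 4: down by d7 = 16 → (16, 74/9)
  seg 5: right by d6 = 278/9 → (422/9, 74/9)
  seg 6: up by d5 = 20/3 → (422/9, 134/9)
  seg 7: down by d3 = 16 → (422/9, -10/9)
  seg 8: up by d6 = 278/9 → (422/9, 268/9)

d4 = 16/3
d5 = 20/3
d6 = 278/9
d7 = 16
endpoint = (422/9, 268/9)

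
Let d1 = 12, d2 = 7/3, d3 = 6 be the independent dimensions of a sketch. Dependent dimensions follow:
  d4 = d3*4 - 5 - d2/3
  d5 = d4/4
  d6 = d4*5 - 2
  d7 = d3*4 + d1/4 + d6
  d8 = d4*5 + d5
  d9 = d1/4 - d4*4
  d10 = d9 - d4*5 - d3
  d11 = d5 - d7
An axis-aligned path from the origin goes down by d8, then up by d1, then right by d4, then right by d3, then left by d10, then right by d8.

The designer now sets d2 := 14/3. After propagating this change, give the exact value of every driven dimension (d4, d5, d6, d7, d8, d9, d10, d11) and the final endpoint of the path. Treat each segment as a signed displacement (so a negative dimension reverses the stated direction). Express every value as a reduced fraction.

d4 = 157/9
d5 = 157/36
d6 = 767/9
d7 = 1010/9
d8 = 1099/12
d9 = -601/9
d10 = -160
d11 = -3883/36
endpoint = (9901/36, -955/12)

Apply edit: d2 := 14/3
  d4 = d3*4 - 5 - d2/3 = 157/9
  d5 = d4/4 = 157/36
  d6 = d4*5 - 2 = 767/9
  d7 = d3*4 + d1/4 + d6 = 1010/9
  d8 = d4*5 + d5 = 1099/12
  d9 = d1/4 - d4*4 = -601/9
  d10 = d9 - d4*5 - d3 = -160
  d11 = d5 - d7 = -3883/36
Walk from origin (0, 0):
  seg 1: down by d8 = 1099/12 → (0, -1099/12)
  seg 2: up by d1 = 12 → (0, -955/12)
  seg 3: right by d4 = 157/9 → (157/9, -955/12)
  seg 4: right by d3 = 6 → (211/9, -955/12)
  seg 5: left by d10 = -160 → (1651/9, -955/12)
  seg 6: right by d8 = 1099/12 → (9901/36, -955/12)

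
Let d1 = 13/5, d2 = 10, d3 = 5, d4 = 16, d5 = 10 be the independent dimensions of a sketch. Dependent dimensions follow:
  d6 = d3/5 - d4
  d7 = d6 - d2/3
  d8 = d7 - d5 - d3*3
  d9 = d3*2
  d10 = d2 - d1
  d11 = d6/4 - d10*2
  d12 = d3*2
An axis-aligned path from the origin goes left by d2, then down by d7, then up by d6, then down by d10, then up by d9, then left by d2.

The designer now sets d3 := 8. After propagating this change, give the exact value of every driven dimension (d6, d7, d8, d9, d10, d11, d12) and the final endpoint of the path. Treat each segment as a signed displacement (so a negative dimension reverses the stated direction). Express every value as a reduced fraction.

Apply edit: d3 := 8
  d6 = d3/5 - d4 = -72/5
  d7 = d6 - d2/3 = -266/15
  d8 = d7 - d5 - d3*3 = -776/15
  d9 = d3*2 = 16
  d10 = d2 - d1 = 37/5
  d11 = d6/4 - d10*2 = -92/5
  d12 = d3*2 = 16
Walk from origin (0, 0):
  seg 1: left by d2 = 10 → (-10, 0)
  seg 2: down by d7 = -266/15 → (-10, 266/15)
  seg 3: up by d6 = -72/5 → (-10, 10/3)
  seg 4: down by d10 = 37/5 → (-10, -61/15)
  seg 5: up by d9 = 16 → (-10, 179/15)
  seg 6: left by d2 = 10 → (-20, 179/15)

d6 = -72/5
d7 = -266/15
d8 = -776/15
d9 = 16
d10 = 37/5
d11 = -92/5
d12 = 16
endpoint = (-20, 179/15)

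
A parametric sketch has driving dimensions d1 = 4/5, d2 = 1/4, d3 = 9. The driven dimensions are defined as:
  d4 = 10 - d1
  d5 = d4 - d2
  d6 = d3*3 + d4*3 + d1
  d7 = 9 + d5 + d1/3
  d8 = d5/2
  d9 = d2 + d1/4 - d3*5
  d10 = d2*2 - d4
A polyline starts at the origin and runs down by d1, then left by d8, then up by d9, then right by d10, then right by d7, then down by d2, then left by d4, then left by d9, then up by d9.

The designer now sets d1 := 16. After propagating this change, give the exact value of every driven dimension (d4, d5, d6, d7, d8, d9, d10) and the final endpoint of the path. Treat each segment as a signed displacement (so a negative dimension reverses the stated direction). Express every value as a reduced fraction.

Apply edit: d1 := 16
  d4 = 10 - d1 = -6
  d5 = d4 - d2 = -25/4
  d6 = d3*3 + d4*3 + d1 = 25
  d7 = 9 + d5 + d1/3 = 97/12
  d8 = d5/2 = -25/8
  d9 = d2 + d1/4 - d3*5 = -163/4
  d10 = d2*2 - d4 = 13/2
Walk from origin (0, 0):
  seg 1: down by d1 = 16 → (0, -16)
  seg 2: left by d8 = -25/8 → (25/8, -16)
  seg 3: up by d9 = -163/4 → (25/8, -227/4)
  seg 4: right by d10 = 13/2 → (77/8, -227/4)
  seg 5: right by d7 = 97/12 → (425/24, -227/4)
  seg 6: down by d2 = 1/4 → (425/24, -57)
  seg 7: left by d4 = -6 → (569/24, -57)
  seg 8: left by d9 = -163/4 → (1547/24, -57)
  seg 9: up by d9 = -163/4 → (1547/24, -391/4)

d4 = -6
d5 = -25/4
d6 = 25
d7 = 97/12
d8 = -25/8
d9 = -163/4
d10 = 13/2
endpoint = (1547/24, -391/4)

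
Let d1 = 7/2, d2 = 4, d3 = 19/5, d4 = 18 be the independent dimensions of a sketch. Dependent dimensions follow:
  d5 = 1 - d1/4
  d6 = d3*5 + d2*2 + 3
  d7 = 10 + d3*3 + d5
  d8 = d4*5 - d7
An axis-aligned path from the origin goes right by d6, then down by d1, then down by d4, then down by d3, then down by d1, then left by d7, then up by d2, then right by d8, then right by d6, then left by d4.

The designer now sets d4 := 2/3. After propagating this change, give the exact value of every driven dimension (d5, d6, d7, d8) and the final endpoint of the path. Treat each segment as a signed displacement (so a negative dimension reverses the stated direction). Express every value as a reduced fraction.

Apply edit: d4 := 2/3
  d5 = 1 - d1/4 = 1/8
  d6 = d3*5 + d2*2 + 3 = 30
  d7 = 10 + d3*3 + d5 = 861/40
  d8 = d4*5 - d7 = -2183/120
Walk from origin (0, 0):
  seg 1: right by d6 = 30 → (30, 0)
  seg 2: down by d1 = 7/2 → (30, -7/2)
  seg 3: down by d4 = 2/3 → (30, -25/6)
  seg 4: down by d3 = 19/5 → (30, -239/30)
  seg 5: down by d1 = 7/2 → (30, -172/15)
  seg 6: left by d7 = 861/40 → (339/40, -172/15)
  seg 7: up by d2 = 4 → (339/40, -112/15)
  seg 8: right by d8 = -2183/120 → (-583/60, -112/15)
  seg 9: right by d6 = 30 → (1217/60, -112/15)
  seg 10: left by d4 = 2/3 → (1177/60, -112/15)

d5 = 1/8
d6 = 30
d7 = 861/40
d8 = -2183/120
endpoint = (1177/60, -112/15)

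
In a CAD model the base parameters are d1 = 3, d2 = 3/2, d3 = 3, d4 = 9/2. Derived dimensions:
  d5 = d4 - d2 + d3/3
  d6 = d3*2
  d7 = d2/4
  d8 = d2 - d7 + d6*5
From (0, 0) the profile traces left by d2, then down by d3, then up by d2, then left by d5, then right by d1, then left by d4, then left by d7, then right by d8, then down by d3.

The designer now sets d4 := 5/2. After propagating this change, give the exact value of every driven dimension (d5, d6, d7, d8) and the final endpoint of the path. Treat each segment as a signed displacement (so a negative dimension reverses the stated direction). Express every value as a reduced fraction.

Apply edit: d4 := 5/2
  d5 = d4 - d2 + d3/3 = 2
  d6 = d3*2 = 6
  d7 = d2/4 = 3/8
  d8 = d2 - d7 + d6*5 = 249/8
Walk from origin (0, 0):
  seg 1: left by d2 = 3/2 → (-3/2, 0)
  seg 2: down by d3 = 3 → (-3/2, -3)
  seg 3: up by d2 = 3/2 → (-3/2, -3/2)
  seg 4: left by d5 = 2 → (-7/2, -3/2)
  seg 5: right by d1 = 3 → (-1/2, -3/2)
  seg 6: left by d4 = 5/2 → (-3, -3/2)
  seg 7: left by d7 = 3/8 → (-27/8, -3/2)
  seg 8: right by d8 = 249/8 → (111/4, -3/2)
  seg 9: down by d3 = 3 → (111/4, -9/2)

d5 = 2
d6 = 6
d7 = 3/8
d8 = 249/8
endpoint = (111/4, -9/2)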